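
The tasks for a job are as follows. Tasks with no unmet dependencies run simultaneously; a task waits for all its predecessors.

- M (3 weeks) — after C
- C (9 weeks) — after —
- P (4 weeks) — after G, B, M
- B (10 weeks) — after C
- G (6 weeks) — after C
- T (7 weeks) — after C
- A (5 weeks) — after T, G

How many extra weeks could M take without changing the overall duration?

7

C→B→P = 9+10+4 = 23 sets the makespan at 23 weeks.
The longest chain containing M totals 16 weeks.
So M can slip 19 − 12 = 7 weeks.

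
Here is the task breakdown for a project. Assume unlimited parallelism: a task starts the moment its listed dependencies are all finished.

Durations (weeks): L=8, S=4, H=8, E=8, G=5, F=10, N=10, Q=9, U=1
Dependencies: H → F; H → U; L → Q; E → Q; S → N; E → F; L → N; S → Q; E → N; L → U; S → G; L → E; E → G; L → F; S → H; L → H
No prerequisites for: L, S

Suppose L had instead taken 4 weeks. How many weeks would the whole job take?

22

Baseline: L→H→F = 8+8+10 = 26 → 26 weeks.
L lies on that path, so at 4 weeks the path becomes 22 weeks.
The critical path is still L→H→F; finish is now 22 weeks.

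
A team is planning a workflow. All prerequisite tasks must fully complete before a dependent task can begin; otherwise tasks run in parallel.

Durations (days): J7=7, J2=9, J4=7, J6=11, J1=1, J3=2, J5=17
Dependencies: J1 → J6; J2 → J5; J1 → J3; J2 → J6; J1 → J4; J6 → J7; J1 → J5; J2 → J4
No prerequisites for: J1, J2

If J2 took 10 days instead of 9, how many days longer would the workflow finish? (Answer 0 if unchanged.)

1

As given, the longest chain is J2→J6→J7 = 9+11+7 = 27, so the finish is 27 days.
Since J2 is critical, the +1 change carries straight to that chain (now 28 days).
The critical path is still J2→J6→J7; finish is now 28 days.
Change in finish: 28 − 27 = +1 days.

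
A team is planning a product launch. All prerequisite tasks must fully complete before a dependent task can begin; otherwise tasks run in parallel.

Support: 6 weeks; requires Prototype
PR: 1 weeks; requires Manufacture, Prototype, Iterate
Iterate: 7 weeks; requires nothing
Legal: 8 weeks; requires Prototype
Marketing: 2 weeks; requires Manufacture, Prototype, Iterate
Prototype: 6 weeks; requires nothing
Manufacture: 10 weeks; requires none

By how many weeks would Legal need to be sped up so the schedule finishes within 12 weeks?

Current finish: 14 weeks; target: 12.
Legal is on every critical path, so each week cut from Legal cuts the finish by one (this holds down to a finish of 12).
Need 14 − 12 = 2 weeks off Legal → Legal becomes 6 weeks, finish becomes 12.

2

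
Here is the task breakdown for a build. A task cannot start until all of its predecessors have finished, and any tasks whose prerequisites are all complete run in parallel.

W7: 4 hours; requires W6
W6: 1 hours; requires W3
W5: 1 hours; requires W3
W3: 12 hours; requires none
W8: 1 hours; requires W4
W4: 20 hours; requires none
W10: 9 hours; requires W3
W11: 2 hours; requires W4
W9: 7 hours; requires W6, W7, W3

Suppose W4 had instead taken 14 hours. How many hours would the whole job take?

Critical path before the change: W3→W6→W7→W9 = 12+1+4+7 = 24 giving 24 hours.
W4 has 2 hours of float (longest path through it is 22).
No other chain overtakes it, so the finish is 24 hours.

24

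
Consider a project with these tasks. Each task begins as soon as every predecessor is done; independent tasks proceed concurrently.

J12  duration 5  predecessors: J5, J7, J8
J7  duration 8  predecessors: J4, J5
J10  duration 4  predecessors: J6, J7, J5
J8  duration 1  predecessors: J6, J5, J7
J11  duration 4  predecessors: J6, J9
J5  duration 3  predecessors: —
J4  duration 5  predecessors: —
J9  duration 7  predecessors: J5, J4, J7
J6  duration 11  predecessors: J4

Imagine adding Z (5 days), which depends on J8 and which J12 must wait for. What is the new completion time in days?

27

Originally the project takes 24 days.
With Z inserted, J12 now waits for max(J5, J7, J8, Z).
New critical path: J4→J6→J8→Z→J12 = 5+11+1+5+5 = 27 ⇒ 27 days.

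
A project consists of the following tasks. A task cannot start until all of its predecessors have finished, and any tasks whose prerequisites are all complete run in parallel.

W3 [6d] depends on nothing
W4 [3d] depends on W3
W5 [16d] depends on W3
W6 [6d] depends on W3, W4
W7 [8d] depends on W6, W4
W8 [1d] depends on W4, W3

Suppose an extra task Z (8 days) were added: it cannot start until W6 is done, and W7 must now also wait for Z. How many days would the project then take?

31

Originally the project takes 23 days.
With Z inserted, W7 now waits for max(W6, W4, Z).
New critical path: W3→W4→W6→Z→W7 = 6+3+6+8+8 = 31 ⇒ 31 days.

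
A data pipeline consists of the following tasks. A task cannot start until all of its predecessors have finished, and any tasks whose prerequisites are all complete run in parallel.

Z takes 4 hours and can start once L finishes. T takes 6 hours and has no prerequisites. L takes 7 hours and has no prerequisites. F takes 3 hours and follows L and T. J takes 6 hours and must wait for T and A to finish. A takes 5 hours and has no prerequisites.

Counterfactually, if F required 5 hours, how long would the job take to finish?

Baseline: T→J = 6+6 = 12 → 12 hours.
F is off the critical path — its longest chain is 10 hours, giving 2 of slack.
New critical path: L→F = 7+5 = 12 ⇒ 12 hours.

12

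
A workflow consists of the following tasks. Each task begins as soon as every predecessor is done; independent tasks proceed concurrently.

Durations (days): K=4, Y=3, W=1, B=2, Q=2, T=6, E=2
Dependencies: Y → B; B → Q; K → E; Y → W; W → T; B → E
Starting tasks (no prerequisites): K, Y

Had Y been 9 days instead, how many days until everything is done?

Critical path before the change: Y→W→T = 3+1+6 = 10 giving 10 days.
Y lies on that path, so at 9 days the path becomes 16 days.
The critical path is still Y→W→T; finish is now 16 days.

16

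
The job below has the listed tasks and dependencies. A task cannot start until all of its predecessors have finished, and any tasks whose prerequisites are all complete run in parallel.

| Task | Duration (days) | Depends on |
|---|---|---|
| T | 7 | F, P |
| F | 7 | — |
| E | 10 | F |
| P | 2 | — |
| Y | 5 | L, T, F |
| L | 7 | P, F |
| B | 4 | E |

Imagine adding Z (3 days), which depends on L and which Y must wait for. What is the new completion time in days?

Originally the job takes 21 days.
With Z inserted, Y now waits for max(L, T, F, Z).
New critical path: F→L→Z→Y = 7+7+3+5 = 22 ⇒ 22 days.

22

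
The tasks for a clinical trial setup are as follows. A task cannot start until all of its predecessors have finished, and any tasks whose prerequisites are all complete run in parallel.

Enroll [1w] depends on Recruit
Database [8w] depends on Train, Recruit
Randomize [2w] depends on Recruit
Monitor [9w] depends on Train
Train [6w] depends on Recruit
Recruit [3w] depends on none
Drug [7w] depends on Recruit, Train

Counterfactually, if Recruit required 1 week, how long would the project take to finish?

Actual critical path: Recruit→Train→Monitor = 3+6+9 = 18 ⇒ 18 weeks.
Recruit lies on that path, so at 1 week the path becomes 16 weeks.
That remains the longest chain; total 16 weeks.

16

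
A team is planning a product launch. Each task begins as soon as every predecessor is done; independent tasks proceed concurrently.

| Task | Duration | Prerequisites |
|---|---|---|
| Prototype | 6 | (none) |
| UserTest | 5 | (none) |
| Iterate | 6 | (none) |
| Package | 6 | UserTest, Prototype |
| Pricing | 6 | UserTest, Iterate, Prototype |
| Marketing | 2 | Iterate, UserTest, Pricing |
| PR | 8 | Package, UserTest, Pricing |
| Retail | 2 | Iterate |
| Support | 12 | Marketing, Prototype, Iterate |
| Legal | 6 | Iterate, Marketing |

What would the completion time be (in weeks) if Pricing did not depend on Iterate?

26

Before: longest chain Prototype→Pricing→Marketing→Support = 6+6+2+12 = 26, finish 26.
Dropping Iterate→Pricing doesn't change Pricing's earliest start (6); another predecessor still binds.
After: Prototype→Pricing→Marketing→Support = 6+6+2+12 = 26 → 26 weeks.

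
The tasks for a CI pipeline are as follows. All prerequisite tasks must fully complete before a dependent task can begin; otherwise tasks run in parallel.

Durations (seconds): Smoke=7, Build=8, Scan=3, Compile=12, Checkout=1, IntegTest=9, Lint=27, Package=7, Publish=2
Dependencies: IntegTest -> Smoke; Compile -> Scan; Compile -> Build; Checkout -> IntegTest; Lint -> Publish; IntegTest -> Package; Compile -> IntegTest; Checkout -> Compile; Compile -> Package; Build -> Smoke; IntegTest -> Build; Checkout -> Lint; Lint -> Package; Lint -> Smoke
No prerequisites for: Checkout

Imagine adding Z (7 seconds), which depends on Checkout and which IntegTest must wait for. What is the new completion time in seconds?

Originally the plan takes 37 seconds.
With Z inserted, IntegTest now waits for max(Checkout, Compile, Z).
New critical path: Checkout→Compile→IntegTest→Build→Smoke = 1+12+9+8+7 = 37 ⇒ 37 seconds.

37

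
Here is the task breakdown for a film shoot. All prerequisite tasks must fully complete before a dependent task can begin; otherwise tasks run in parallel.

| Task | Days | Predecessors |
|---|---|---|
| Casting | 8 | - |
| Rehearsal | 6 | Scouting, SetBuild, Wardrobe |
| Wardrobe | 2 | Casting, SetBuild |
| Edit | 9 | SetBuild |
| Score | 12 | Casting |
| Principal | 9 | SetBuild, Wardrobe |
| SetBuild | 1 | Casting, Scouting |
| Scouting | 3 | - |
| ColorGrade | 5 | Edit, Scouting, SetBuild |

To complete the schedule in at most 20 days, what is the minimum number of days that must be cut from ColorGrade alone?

3

Current finish: 23 days; target: 20.
ColorGrade is on every critical path, so each day cut from ColorGrade cuts the finish by one (this holds down to a finish of 20).
Need 23 − 20 = 3 days off ColorGrade → ColorGrade becomes 2 days, finish becomes 20.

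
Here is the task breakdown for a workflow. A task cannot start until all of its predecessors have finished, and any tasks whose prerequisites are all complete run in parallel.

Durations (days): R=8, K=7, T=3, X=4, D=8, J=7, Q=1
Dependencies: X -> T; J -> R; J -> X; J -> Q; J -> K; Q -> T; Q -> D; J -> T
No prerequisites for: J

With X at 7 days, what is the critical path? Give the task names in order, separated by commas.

As given, the longest chain is J→Q→D = 7+1+8 = 16, so the finish is 16 days.
X is off the critical path — its longest chain is 14 days, giving 2 of slack.
Now J→X→T = 7+7+3 = 17 is longest, so the finish becomes 17 days.

J, X, T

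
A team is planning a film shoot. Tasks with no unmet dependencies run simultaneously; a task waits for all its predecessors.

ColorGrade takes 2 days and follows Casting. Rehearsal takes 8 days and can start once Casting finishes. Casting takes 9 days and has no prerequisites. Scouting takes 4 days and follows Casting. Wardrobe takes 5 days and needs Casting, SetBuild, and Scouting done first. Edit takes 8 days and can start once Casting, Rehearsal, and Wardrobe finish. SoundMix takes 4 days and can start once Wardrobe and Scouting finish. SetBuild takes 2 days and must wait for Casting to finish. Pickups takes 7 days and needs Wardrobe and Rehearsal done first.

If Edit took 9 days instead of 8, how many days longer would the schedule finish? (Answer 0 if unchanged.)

1

The binding path is Casting→Scouting→Wardrobe→Edit = 9+4+5+8 = 26; finish at 26 days.
Edit lies on that path, so at 9 days the path becomes 27 days.
That remains the longest chain; total 27 days.
Change in finish: 27 − 26 = +1 days.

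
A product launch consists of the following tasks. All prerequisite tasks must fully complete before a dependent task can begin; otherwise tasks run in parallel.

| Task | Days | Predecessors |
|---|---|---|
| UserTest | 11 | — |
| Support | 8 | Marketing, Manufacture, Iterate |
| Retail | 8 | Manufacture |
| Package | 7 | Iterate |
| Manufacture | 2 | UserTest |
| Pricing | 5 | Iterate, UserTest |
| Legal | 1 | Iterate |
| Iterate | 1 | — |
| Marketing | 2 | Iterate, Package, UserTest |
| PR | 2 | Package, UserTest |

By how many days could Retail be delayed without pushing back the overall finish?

UserTest→Manufacture→Retail = 11+2+8 = 21 sets the makespan at 21 days.
Retail finishes as early as 21 and must finish by 21.
Slack of Retail = 13 − 13 = 0 days.

0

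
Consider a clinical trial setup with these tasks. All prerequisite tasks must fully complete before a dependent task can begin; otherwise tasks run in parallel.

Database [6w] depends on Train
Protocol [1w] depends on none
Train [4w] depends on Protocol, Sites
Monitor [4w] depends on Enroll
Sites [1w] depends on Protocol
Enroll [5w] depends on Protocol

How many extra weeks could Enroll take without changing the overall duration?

The longest chain is Protocol→Sites→Train→Database = 1+1+4+6 = 12; overall finish 12 weeks.
The longest chain containing Enroll totals 10 weeks.
Slack of Enroll = 3 − 1 = 2 weeks.

2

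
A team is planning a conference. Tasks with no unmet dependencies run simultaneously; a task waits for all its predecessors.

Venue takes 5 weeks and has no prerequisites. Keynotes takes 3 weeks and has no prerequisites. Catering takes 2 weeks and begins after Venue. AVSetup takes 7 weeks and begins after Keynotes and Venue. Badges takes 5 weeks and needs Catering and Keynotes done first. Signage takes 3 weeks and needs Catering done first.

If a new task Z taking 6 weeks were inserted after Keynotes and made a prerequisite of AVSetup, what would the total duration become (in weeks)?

16

Originally the project takes 12 weeks.
With Z inserted, AVSetup now waits for max(Keynotes, Venue, Z).
New critical path: Keynotes→Z→AVSetup = 3+6+7 = 16 ⇒ 16 weeks.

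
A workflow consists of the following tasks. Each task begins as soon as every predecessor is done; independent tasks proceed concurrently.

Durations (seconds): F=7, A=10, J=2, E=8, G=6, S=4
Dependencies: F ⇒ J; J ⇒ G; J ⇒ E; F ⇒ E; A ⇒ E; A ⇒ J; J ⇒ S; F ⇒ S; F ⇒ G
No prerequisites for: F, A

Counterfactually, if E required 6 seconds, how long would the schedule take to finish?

Critical path before the change: A→J→E = 10+2+8 = 20 giving 20 seconds.
Since E is critical, the -2 change carries straight to that chain (now 18 seconds).
That remains the longest chain; total 18 seconds.

18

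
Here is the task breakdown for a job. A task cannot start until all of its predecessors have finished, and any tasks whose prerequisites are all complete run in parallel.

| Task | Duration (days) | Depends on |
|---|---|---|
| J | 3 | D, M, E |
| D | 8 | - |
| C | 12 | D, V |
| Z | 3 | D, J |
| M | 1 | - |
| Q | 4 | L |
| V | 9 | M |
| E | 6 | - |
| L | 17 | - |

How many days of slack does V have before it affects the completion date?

0

Critical path: M→V→C = 1+9+12 = 22, so the finish is 22 days.
Longest path through V: 22 days (earliest finish 10, latest finish 10).
Slack of V = 1 − 1 = 0 days.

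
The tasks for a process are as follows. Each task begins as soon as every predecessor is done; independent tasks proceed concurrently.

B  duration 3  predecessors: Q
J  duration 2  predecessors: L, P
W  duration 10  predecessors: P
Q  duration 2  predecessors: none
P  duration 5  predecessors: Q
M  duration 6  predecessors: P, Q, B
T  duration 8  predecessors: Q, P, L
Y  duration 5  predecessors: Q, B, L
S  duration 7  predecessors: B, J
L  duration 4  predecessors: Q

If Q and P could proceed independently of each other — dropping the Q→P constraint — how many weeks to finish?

With the dependency in place, Q→P→W = 2+5+10 = 17 sets the finish at 17 weeks.
Without Q→P, P's earliest start moves from 2 to 0.
New critical path: Q→L→J→S = 2+4+2+7 = 15 ⇒ 15 weeks.

15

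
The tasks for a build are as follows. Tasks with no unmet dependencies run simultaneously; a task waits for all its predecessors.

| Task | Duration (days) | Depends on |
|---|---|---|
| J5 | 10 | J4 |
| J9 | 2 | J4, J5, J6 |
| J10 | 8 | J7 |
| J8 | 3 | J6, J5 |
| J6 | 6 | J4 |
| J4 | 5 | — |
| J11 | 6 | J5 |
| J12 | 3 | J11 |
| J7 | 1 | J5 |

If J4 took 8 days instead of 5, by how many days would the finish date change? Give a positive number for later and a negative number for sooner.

As given, the longest chain is J4→J5→J7→J10 = 5+10+1+8 = 24, so the finish is 24 days.
J4 is on the critical path; changing it to 8 makes that path 27 days.
No other chain overtakes it, so the finish is 27 days.
Change in finish: 27 − 24 = +3 days.

3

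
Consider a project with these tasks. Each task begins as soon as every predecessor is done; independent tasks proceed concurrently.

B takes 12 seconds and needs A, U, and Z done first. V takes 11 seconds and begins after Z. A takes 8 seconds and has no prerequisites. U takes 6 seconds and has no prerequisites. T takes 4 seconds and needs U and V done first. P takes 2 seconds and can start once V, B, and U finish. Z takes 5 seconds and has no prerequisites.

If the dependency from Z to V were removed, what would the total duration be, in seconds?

With the dependency in place, A→B→P = 8+12+2 = 22 sets the finish at 22 seconds.
Without Z→V, V's earliest start moves from 5 to 0.
After: A→B→P = 8+12+2 = 22 → 22 seconds.

22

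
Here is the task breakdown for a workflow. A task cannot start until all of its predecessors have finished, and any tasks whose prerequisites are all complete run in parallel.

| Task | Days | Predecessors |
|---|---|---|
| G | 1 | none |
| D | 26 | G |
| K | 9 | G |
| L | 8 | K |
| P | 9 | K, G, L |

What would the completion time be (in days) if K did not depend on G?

27

Original critical path: G→D = 1+26 = 27 ⇒ 27 days.
Without G→K, K's earliest start moves from 1 to 0.
After: G→D = 1+26 = 27 → 27 days.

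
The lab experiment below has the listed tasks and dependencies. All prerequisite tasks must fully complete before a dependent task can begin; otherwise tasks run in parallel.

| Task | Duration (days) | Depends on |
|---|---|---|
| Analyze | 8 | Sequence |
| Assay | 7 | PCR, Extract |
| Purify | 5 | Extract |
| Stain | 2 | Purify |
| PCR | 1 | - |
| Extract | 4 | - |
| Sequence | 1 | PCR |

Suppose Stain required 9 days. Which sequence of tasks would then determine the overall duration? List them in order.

Extract, Purify, Stain

Critical path before the change: Extract→Purify→Stain = 4+5+2 = 11 giving 11 days.
Stain lies on that path, so at 9 days the path becomes 18 days.
That remains the longest chain; total 18 days.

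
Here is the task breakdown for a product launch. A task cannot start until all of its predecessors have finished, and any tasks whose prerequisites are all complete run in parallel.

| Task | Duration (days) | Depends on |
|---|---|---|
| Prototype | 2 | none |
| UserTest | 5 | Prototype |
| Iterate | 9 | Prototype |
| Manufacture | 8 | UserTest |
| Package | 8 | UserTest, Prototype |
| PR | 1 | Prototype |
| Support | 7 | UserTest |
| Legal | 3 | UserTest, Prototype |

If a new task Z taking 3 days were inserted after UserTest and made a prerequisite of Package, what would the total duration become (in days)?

Originally the job takes 15 days.
With Z inserted, Package now waits for max(UserTest, Prototype, Z).
New critical path: Prototype→UserTest→Z→Package = 2+5+3+8 = 18 ⇒ 18 days.

18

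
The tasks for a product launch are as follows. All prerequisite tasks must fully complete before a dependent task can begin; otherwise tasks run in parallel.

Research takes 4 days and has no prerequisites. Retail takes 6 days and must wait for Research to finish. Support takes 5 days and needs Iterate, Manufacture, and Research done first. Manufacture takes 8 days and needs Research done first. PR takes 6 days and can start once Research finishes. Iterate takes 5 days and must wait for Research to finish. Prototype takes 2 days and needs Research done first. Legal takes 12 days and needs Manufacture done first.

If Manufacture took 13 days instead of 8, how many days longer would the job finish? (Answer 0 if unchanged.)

The binding path is Research→Manufacture→Legal = 4+8+12 = 24; finish at 24 days.
Manufacture is on the critical path; changing it to 13 makes that path 29 days.
The critical path is still Research→Manufacture→Legal; finish is now 29 days.
Change in finish: 29 − 24 = +5 days.

5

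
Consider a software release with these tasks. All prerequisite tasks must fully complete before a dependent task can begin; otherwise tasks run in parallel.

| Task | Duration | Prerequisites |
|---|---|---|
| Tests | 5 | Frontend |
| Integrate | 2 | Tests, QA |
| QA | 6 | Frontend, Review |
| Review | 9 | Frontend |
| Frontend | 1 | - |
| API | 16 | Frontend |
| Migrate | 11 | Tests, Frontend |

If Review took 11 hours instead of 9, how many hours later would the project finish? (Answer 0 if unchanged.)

2

Critical path before the change: Frontend→Review→QA→Integrate = 1+9+6+2 = 18 giving 18 hours.
Review lies on that path, so at 11 hours the path becomes 20 hours.
That remains the longest chain; total 20 hours.
Change in finish: 20 − 18 = +2 hours.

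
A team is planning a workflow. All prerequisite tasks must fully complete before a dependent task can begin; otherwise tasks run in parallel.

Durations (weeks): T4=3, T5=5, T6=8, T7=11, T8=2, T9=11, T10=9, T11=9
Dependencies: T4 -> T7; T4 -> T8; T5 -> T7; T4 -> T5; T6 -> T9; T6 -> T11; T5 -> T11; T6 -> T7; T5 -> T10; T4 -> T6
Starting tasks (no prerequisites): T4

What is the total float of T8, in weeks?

Critical path: T4→T6→T7 = 3+8+11 = 22, so the finish is 22 weeks.
Longest path through T8: 5 weeks (earliest finish 5, latest finish 22).
So T8 can slip 22 − 5 = 17 weeks.

17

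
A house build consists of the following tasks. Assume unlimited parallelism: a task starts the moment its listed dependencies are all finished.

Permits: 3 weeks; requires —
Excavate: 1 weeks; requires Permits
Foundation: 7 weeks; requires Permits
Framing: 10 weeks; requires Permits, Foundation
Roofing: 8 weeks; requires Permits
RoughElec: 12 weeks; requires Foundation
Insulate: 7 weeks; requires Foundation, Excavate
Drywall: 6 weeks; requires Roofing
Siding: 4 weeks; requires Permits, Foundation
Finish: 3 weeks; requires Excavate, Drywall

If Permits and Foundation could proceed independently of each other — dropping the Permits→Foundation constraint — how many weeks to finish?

Original critical path: Permits→Foundation→RoughElec = 3+7+12 = 22 ⇒ 22 weeks.
Without Permits→Foundation, Foundation's earliest start moves from 3 to 0.
After: Permits→Roofing→Drywall→Finish = 3+8+6+3 = 20 → 20 weeks.

20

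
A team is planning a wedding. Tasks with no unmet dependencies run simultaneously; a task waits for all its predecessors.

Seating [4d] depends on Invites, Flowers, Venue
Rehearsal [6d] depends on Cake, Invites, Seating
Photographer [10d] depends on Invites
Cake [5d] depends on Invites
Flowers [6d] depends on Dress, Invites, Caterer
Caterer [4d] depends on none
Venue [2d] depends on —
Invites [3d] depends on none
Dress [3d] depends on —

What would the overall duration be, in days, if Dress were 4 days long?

Baseline: Caterer→Flowers→Seating→Rehearsal = 4+6+4+6 = 20 → 20 days.
Dress has 1 day of float (longest path through it is 19).
No other chain overtakes it, so the finish is 20 days.

20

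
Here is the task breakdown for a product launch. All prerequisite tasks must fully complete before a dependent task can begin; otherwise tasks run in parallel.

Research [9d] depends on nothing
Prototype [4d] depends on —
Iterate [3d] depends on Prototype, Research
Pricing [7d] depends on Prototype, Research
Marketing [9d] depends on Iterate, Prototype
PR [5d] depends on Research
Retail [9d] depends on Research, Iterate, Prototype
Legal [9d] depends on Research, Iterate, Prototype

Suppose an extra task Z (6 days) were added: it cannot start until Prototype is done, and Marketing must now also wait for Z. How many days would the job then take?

21

Originally the job takes 21 days.
With Z inserted, Marketing now waits for max(Iterate, Prototype, Z).
New critical path: Research→Iterate→Marketing = 9+3+9 = 21 ⇒ 21 days.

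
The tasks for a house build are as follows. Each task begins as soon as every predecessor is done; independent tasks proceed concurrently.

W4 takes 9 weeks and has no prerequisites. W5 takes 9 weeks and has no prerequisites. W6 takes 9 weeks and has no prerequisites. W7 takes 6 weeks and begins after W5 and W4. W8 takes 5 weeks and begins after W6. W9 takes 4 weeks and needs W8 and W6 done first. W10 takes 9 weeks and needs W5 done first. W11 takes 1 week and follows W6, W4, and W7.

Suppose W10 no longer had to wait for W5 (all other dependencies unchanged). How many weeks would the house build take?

Before: longest chain W5→W10 = 9+9 = 18, finish 18.
Without W5→W10, W10's earliest start moves from 9 to 0.
The longest chain is now W6→W8→W9 = 9+5+4 = 18, so the house build takes 18 weeks.

18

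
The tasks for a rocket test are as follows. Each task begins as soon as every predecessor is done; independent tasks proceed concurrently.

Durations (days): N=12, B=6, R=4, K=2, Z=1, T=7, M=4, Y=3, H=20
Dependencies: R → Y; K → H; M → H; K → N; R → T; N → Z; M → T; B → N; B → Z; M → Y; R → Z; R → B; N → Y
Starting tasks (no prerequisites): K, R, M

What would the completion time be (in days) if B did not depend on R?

24

With the dependency in place, R→B→N→Y = 4+6+12+3 = 25 sets the finish at 25 days.
Without R→B, B's earliest start moves from 4 to 0.
After: M→H = 4+20 = 24 → 24 days.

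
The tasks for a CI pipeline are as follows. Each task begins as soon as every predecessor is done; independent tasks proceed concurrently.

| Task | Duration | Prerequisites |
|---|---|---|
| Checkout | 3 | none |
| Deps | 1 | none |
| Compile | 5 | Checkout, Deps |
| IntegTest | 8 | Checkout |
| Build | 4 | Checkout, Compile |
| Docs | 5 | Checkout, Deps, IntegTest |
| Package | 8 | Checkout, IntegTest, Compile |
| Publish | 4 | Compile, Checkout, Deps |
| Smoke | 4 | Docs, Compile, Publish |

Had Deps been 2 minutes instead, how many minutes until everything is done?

As given, the longest chain is Checkout→IntegTest→Docs→Smoke = 3+8+5+4 = 20, so the finish is 20 minutes.
Deps has 6 minutes of float (longest path through it is 14).
That remains the longest chain; total 20 minutes.

20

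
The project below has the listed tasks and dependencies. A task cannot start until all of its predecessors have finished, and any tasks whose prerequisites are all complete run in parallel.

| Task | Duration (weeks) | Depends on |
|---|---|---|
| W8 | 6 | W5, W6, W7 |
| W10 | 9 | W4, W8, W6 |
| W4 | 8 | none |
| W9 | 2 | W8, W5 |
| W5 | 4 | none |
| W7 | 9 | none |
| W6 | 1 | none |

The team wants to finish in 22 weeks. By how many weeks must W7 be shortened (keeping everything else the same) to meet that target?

Current finish: 24 weeks; target: 22.
W7 is on every critical path, so each week cut from W7 cuts the finish by one (this holds down to a finish of 19).
Need 24 − 22 = 2 weeks off W7 → W7 becomes 7 weeks, finish becomes 22.

2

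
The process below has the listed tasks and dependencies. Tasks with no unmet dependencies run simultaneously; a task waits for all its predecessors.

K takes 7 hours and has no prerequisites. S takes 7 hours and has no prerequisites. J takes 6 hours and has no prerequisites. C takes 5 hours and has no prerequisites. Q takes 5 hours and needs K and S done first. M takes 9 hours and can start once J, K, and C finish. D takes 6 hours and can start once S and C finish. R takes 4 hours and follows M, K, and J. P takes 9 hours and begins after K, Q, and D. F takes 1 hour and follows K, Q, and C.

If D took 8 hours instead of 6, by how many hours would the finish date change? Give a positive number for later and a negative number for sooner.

The binding path is S→D→P = 7+6+9 = 22; finish at 22 hours.
Since D is critical, the +2 change carries straight to that chain (now 24 hours).
That remains the longest chain; total 24 hours.
Change in finish: 24 − 22 = +2 hours.

2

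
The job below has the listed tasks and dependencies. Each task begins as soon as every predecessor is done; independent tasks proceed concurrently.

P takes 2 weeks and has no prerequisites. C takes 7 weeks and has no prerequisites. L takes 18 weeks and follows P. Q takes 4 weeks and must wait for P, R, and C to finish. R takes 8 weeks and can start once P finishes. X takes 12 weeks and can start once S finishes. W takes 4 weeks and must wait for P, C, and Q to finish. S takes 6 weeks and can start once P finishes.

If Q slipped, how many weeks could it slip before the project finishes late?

P→S→X = 2+6+12 = 20 sets the makespan at 20 weeks.
Q finishes as early as 14 and must finish by 16.
Slack of Q = 12 − 10 = 2 weeks.

2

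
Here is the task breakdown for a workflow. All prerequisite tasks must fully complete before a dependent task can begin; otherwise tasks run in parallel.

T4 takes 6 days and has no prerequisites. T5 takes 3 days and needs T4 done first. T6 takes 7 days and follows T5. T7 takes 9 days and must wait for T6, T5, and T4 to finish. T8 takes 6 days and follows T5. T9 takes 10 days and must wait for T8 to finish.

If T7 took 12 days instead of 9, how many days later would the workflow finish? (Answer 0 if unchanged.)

3

As given, the longest chain is T4→T5→T6→T7 = 6+3+7+9 = 25, so the finish is 25 days.
Since T7 is critical, the +3 change carries straight to that chain (now 28 days).
The critical path is still T4→T5→T6→T7; finish is now 28 days.
Change in finish: 28 − 25 = +3 days.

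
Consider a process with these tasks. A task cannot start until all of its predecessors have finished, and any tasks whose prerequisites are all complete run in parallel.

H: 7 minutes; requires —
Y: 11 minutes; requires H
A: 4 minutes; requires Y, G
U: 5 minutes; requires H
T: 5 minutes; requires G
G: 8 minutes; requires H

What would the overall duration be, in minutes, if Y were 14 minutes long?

As given, the longest chain is H→Y→A = 7+11+4 = 22, so the finish is 22 minutes.
Since Y is critical, the +3 change carries straight to that chain (now 25 minutes).
The critical path is still H→Y→A; finish is now 25 minutes.

25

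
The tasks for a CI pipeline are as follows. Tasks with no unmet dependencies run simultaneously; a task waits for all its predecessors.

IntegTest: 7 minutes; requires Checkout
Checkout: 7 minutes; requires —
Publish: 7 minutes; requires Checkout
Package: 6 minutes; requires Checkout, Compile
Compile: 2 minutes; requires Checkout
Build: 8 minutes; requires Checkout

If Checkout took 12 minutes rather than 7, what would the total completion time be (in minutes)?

20

Actual critical path: Checkout→Compile→Package = 7+2+6 = 15 ⇒ 15 minutes.
Since Checkout is critical, the +5 change carries straight to that chain (now 20 minutes).
That remains the longest chain; total 20 minutes.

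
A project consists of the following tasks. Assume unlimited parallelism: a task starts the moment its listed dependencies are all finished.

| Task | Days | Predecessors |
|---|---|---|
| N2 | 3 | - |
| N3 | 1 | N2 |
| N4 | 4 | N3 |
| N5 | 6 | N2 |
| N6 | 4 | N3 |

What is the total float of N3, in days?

Critical path: N2→N5 = 3+6 = 9, so the finish is 9 days.
The longest chain containing N3 totals 8 days.
Slack of N3 = 4 − 3 = 1 day.

1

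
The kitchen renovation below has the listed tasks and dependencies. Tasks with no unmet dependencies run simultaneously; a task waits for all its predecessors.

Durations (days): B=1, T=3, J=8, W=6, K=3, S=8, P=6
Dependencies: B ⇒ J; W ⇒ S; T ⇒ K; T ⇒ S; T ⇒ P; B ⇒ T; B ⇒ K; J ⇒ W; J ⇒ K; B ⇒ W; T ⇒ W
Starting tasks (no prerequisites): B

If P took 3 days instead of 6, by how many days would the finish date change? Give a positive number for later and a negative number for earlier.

0

Baseline: B→J→W→S = 1+8+6+8 = 23 → 23 days.
P is off the critical path — its longest chain is 10 days, giving 13 of slack.
The critical path is still B→J→W→S; finish is now 23 days.
Change in finish: 23 − 23 = +0 days.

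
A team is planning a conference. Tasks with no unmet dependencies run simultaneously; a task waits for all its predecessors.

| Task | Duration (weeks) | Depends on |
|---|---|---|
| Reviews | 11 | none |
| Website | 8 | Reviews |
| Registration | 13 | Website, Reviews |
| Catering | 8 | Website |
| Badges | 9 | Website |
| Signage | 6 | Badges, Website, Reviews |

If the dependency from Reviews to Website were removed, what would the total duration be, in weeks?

Before: longest chain Reviews→Website→Badges→Signage = 11+8+9+6 = 34, finish 34.
Without Reviews→Website, Website's earliest start moves from 11 to 0.
New critical path: Reviews→Registration = 11+13 = 24 ⇒ 24 weeks.

24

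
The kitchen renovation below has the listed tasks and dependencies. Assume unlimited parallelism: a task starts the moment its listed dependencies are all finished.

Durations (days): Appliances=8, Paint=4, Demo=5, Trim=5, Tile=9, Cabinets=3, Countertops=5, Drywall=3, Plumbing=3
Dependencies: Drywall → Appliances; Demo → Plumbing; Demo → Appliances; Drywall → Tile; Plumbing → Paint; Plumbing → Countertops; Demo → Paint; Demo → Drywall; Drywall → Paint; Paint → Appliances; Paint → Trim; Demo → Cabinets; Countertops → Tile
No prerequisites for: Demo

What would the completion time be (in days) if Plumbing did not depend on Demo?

20

With the dependency in place, Demo→Plumbing→Countertops→Tile = 5+3+5+9 = 22 sets the finish at 22 days.
Without Demo→Plumbing, Plumbing's earliest start moves from 5 to 0.
New critical path: Demo→Drywall→Paint→Appliances = 5+3+4+8 = 20 ⇒ 20 days.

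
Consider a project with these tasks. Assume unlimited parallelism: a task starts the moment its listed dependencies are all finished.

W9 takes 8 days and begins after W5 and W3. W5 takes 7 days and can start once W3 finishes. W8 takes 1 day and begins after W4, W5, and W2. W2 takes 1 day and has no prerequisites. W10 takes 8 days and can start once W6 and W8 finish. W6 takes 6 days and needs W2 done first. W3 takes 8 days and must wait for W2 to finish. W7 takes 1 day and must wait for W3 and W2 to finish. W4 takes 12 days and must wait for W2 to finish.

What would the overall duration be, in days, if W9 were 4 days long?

Baseline: W2→W3→W5→W8→W10 = 1+8+7+1+8 = 25 → 25 days.
W9 has 1 day of float (longest path through it is 24).
No other chain overtakes it, so the finish is 25 days.

25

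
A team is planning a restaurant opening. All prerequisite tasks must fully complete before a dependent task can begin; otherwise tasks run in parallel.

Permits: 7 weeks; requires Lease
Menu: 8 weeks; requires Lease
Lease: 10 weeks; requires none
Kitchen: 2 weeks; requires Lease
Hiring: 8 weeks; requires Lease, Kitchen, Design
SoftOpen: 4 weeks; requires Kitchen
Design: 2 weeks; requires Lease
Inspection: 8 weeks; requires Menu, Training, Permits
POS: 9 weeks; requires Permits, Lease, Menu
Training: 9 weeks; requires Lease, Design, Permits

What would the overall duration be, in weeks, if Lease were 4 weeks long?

28

Critical path before the change: Lease→Permits→Training→Inspection = 10+7+9+8 = 34 giving 34 weeks.
Lease is on the critical path; changing it to 4 makes that path 28 weeks.
That remains the longest chain; total 28 weeks.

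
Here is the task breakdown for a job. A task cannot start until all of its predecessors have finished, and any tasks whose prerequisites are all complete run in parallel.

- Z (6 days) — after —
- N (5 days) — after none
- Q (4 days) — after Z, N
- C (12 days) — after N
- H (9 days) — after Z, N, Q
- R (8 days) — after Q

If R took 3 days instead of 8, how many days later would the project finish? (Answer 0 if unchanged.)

Critical path before the change: Z→Q→H = 6+4+9 = 19 giving 19 days.
R has 1 day of float (longest path through it is 18).
The critical path is still Z→Q→H; finish is now 19 days.
Change in finish: 19 − 19 = +0 days.

0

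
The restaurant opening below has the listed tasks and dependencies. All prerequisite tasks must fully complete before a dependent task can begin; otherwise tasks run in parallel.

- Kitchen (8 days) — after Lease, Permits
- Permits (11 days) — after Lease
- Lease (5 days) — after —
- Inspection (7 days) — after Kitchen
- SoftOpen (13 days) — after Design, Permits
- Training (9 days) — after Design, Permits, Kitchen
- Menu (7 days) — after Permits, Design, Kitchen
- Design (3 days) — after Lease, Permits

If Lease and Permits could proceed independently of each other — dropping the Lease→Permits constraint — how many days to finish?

28

Original critical path: Lease→Permits→Kitchen→Training = 5+11+8+9 = 33 ⇒ 33 days.
Without Lease→Permits, Permits's earliest start moves from 5 to 0.
After: Permits→Kitchen→Training = 11+8+9 = 28 → 28 days.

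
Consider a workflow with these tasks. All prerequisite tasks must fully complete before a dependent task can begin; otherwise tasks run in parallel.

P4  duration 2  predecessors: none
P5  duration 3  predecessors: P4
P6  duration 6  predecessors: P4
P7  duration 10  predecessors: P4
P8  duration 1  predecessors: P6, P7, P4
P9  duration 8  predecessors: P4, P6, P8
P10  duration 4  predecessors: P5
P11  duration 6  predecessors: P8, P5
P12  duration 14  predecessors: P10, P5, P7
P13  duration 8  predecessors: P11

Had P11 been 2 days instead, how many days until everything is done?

Critical path before the change: P4→P7→P8→P11→P13 = 2+10+1+6+8 = 27 giving 27 days.
P11 is on the critical path; changing it to 2 makes that path 23 days.
Now P4→P7→P12 = 2+10+14 = 26 is longest, so the finish becomes 26 days.

26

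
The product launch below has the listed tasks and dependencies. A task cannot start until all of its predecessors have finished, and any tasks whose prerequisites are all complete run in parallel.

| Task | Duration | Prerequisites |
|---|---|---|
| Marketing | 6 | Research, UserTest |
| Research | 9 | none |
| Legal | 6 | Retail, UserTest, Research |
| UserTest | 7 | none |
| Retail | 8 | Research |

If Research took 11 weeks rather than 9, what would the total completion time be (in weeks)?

Actual critical path: Research→Retail→Legal = 9+8+6 = 23 ⇒ 23 weeks.
Research lies on that path, so at 11 weeks the path becomes 25 weeks.
That remains the longest chain; total 25 weeks.

25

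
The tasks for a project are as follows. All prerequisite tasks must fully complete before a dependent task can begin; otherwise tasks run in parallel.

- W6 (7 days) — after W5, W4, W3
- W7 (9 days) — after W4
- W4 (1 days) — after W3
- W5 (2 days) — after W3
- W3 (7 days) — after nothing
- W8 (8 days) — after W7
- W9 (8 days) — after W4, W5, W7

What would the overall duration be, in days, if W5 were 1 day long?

25

Critical path before the change: W3→W4→W7→W8 = 7+1+9+8 = 25 giving 25 days.
W5 is off the critical path — its longest chain is 17 days, giving 8 of slack.
The critical path is still W3→W4→W7→W8; finish is now 25 days.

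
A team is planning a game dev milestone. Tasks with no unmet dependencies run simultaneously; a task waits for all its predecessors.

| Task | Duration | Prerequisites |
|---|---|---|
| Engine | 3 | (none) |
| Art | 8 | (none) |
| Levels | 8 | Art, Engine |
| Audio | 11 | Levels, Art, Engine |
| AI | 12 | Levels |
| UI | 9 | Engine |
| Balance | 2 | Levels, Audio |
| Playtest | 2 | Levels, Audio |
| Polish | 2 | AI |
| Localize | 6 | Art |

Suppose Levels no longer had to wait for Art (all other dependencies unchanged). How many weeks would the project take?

25

Original critical path: Art→Levels→AI→Polish = 8+8+12+2 = 30 ⇒ 30 weeks.
Without Art→Levels, Levels's earliest start moves from 8 to 3.
New critical path: Engine→Levels→AI→Polish = 3+8+12+2 = 25 ⇒ 25 weeks.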